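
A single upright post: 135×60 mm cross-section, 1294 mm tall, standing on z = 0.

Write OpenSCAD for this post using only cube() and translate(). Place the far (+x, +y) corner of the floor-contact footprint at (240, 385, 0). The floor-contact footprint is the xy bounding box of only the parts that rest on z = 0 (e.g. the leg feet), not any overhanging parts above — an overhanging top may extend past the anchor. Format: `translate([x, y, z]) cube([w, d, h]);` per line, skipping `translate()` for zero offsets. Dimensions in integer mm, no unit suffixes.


translate([105, 325, 0]) cube([135, 60, 1294]);


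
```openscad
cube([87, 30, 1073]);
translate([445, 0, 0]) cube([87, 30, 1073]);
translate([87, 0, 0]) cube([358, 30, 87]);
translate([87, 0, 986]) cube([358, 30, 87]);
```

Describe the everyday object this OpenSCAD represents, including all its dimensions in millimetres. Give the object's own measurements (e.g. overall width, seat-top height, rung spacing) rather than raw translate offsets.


A rectangular picture frame lying in the x–z plane (depth along y). The opening is 358 mm wide (x) by 899 mm tall (z), surrounded by a border 87 mm wide on all four sides. The frame is 30 mm deep and is made of two full-height vertical stiles with two horizontal rails fitted between them.


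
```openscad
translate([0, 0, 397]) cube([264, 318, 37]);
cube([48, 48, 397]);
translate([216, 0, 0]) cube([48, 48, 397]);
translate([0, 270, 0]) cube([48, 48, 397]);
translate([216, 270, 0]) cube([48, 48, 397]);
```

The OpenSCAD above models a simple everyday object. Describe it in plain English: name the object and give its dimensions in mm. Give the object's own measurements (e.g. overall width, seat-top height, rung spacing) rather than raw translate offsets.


A four-legged stool. The seat is a 264×318×37 mm slab whose top surface is at z = 434 mm; four square legs, each 48×48 mm in cross-section, run from the floor (z = 0) to the underside of the seat, each flush with a corner of the seat.


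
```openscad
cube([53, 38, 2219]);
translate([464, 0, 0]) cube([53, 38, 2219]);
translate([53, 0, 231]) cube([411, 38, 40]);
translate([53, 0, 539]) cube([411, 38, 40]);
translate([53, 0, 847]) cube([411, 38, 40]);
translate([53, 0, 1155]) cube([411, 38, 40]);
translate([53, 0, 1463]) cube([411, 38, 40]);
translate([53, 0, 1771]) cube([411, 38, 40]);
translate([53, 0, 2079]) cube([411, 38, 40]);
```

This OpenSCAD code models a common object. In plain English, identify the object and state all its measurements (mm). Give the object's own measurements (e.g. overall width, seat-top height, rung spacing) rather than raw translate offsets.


A straight ladder. Two 53×38 mm vertical rails, 2219 mm tall, stand 517 mm apart (outside-to-outside) with their front faces coplanar on the −y side. 7 rungs, each 38 mm deep and 40 mm tall, span between the inner faces of the rails, front faces flush with the rails. The lowest rung's underside is at z = 231 mm and rungs are spaced 308 mm apart (underside to underside).


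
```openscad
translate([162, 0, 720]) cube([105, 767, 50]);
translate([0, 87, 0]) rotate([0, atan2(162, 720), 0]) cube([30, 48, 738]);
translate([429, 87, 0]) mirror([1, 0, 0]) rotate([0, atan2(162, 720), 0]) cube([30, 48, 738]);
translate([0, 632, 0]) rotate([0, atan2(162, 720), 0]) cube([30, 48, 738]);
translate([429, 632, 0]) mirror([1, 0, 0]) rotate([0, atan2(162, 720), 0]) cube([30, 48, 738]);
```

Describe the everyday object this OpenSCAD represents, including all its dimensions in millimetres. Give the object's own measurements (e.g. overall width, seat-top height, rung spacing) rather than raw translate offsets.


A sawhorse. A 105×767×50 mm beam (x, y, z) sits on two A-frame leg pairs. Each pair is two raked legs of 30×48 mm section (48 mm along y) splaying symmetrically in x. Each leg rises 720 mm vertically over 162 mm of horizontal reach and is 738 mm long along its own axis. Every leg's outer bottom edge rests on the floor and its outer top edge meets a bottom edge of the beam — the left legs (tilting toward +x) meet the beam's −x bottom edge, the right legs (their mirror images, tilting toward −x) meet its +x bottom edge — so the leg tops tuck under the beam, the beam's underside is 720 mm above the floor, and the feet are 429 mm apart outside-to-outside with the beam centred between them. The two leg pairs are set in 87 mm from either end of the beam.


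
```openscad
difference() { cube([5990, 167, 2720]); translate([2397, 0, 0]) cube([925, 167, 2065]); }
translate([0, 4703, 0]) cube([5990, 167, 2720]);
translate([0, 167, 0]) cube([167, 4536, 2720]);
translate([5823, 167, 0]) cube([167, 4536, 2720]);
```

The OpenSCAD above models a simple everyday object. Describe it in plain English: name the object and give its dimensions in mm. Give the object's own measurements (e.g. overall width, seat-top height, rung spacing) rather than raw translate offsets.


A single room: four walls, each 2720 mm tall and 167 mm thick, enclosing an outside footprint 5990×4870 mm (x × y), no floor or roof. The front and back walls (−y and +y sides) run the full x-width; the side walls fit between their inner faces. A door opening 925 mm wide and 2065 mm tall is cut through the front wall from the floor up, its −x edge 2397 mm from the wall's −x end.


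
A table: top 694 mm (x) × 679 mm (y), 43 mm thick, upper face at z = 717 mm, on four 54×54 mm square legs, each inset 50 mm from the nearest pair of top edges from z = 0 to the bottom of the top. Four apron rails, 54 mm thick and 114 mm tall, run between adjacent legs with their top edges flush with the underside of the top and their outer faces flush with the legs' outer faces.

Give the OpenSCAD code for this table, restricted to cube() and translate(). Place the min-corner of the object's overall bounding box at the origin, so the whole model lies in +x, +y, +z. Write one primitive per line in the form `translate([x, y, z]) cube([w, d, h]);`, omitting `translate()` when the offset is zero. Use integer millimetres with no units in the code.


translate([0, 0, 674]) cube([694, 679, 43]);
translate([50, 50, 0]) cube([54, 54, 674]);
translate([590, 50, 0]) cube([54, 54, 674]);
translate([50, 575, 0]) cube([54, 54, 674]);
translate([590, 575, 0]) cube([54, 54, 674]);
translate([104, 50, 560]) cube([486, 54, 114]);
translate([104, 575, 560]) cube([486, 54, 114]);
translate([50, 104, 560]) cube([54, 471, 114]);
translate([590, 104, 560]) cube([54, 471, 114]);


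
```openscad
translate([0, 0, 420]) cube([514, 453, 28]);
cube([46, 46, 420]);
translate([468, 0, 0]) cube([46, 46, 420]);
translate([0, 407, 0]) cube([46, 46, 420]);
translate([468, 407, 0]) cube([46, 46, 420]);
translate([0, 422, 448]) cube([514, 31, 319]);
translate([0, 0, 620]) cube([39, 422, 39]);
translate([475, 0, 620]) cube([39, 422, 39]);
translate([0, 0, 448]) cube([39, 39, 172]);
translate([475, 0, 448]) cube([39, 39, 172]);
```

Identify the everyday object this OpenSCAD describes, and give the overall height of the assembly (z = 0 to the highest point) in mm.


A chair. The overall height is 767 mm.

A slab on four corner posts with a tall panel at the back — a chair. The seat slab sits at z = 420 with thickness 28, and the 319 mm backrest starts at the seat top, so the overall height is 420 + 28 + 319 = 767 mm.


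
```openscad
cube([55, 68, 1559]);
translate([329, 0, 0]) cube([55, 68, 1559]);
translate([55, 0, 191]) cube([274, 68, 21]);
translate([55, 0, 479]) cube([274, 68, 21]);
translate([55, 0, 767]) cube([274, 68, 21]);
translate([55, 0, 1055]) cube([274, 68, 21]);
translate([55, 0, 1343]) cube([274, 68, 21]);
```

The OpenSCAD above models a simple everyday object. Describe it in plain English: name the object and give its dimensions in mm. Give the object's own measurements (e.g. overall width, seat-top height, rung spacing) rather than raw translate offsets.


A straight ladder. Two 55×68 mm vertical rails, 1559 mm tall, stand 384 mm apart (outside-to-outside) with their front faces coplanar on the −y side. 5 rungs, each 68 mm deep and 21 mm tall, span between the inner faces of the rails, front faces flush with the rails. The lowest rung's underside is at z = 191 mm and rungs are spaced 288 mm apart (underside to underside).


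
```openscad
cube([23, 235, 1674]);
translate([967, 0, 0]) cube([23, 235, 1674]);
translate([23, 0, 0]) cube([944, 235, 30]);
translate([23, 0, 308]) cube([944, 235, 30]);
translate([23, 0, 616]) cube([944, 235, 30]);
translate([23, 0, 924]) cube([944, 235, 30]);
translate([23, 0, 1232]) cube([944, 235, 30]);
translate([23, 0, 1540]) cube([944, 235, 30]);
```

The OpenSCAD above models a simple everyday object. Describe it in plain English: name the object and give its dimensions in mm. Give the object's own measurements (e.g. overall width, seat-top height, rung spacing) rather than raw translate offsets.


An open bookshelf. Two side panels, each 23 mm thick, 235 mm deep and 1674 mm tall, stand 990 mm apart (outside-to-outside). Between them sit 6 shelves, each 30 mm thick and 235 mm deep, spanning the full gap between the sides. The bottom shelf rests on the floor (its underside at z = 0) and the clear gap between one shelf's top and the next shelf's underside is 278 mm.


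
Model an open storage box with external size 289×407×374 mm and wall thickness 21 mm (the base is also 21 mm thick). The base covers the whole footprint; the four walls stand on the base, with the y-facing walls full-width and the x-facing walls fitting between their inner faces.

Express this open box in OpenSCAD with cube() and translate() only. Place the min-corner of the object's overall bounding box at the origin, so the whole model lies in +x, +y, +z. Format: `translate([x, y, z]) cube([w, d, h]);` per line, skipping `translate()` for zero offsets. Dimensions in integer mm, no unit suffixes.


cube([289, 407, 21]);
translate([0, 0, 21]) cube([289, 21, 353]);
translate([0, 386, 21]) cube([289, 21, 353]);
translate([0, 21, 21]) cube([21, 365, 353]);
translate([268, 21, 21]) cube([21, 365, 353]);


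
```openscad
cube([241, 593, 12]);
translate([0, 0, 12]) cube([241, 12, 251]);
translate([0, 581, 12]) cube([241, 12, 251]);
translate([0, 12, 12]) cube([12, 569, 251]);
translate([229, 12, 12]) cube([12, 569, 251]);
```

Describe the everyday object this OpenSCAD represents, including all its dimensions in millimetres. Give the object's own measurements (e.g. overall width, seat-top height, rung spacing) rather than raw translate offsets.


An open-topped rectangular box: outside dimensions 241×593×263 mm, with a uniform wall and base thickness of 12 mm. The base is a full 241×593 slab on the floor; four walls sit on top of the base. The front and back walls (the −y and +y sides) span the full width; the two side walls fit between them.


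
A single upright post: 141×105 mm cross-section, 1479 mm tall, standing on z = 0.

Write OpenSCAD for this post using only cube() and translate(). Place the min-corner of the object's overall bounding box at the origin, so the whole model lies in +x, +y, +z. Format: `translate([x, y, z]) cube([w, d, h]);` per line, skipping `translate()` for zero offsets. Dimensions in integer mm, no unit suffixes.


cube([141, 105, 1479]);


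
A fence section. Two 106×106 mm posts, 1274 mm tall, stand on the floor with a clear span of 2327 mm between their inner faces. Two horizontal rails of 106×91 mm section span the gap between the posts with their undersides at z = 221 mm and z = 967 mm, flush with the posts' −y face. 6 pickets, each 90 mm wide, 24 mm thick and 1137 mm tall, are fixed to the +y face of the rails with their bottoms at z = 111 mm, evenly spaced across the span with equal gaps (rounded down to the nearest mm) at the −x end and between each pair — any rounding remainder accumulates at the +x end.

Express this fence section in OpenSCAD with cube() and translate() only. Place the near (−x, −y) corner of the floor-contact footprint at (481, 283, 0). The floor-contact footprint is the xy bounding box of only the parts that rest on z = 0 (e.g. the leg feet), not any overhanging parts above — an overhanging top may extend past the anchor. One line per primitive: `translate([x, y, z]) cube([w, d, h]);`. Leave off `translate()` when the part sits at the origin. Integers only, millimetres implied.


translate([481, 283, 0]) cube([106, 106, 1274]);
translate([2914, 283, 0]) cube([106, 106, 1274]);
translate([587, 283, 221]) cube([2327, 106, 91]);
translate([587, 283, 967]) cube([2327, 106, 91]);
translate([842, 389, 111]) cube([90, 24, 1137]);
translate([1187, 389, 111]) cube([90, 24, 1137]);
translate([1532, 389, 111]) cube([90, 24, 1137]);
translate([1877, 389, 111]) cube([90, 24, 1137]);
translate([2222, 389, 111]) cube([90, 24, 1137]);
translate([2567, 389, 111]) cube([90, 24, 1137]);


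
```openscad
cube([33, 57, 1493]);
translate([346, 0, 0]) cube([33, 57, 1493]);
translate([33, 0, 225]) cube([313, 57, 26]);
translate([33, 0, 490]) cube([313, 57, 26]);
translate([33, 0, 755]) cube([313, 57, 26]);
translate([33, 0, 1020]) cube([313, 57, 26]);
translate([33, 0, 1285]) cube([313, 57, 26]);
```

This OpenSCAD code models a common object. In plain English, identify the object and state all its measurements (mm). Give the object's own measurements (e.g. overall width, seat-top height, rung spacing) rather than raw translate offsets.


A straight ladder. Two 33×57 mm vertical rails, 1493 mm tall, stand 379 mm apart (outside-to-outside) with their front faces coplanar on the −y side. 5 rungs, each 57 mm deep and 26 mm tall, span between the inner faces of the rails, front faces flush with the rails. The lowest rung's underside is at z = 225 mm and rungs are spaced 265 mm apart (underside to underside).


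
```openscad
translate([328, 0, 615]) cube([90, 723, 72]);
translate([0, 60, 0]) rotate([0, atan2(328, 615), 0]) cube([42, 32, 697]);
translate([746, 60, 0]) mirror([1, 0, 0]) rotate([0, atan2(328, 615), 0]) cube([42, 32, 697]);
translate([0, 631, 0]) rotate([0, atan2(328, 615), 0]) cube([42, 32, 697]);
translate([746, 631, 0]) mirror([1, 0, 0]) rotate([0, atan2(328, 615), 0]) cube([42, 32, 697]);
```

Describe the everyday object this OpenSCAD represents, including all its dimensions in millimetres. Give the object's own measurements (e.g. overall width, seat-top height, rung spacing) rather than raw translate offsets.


A sawhorse. A 90×723×72 mm beam (x, y, z) sits on two A-frame leg pairs. Each pair is two raked legs of 42×32 mm section (32 mm along y) splaying symmetrically in x. Each leg rises 615 mm vertically over 328 mm of horizontal reach and is 697 mm long along its own axis. Every leg's outer bottom edge rests on the floor and its outer top edge meets a bottom edge of the beam — the left legs (tilting toward +x) meet the beam's −x bottom edge, the right legs (their mirror images, tilting toward −x) meet its +x bottom edge — so the leg tops tuck under the beam, the beam's underside is 615 mm above the floor, and the feet are 746 mm apart outside-to-outside with the beam centred between them. The two leg pairs are set in 60 mm from either end of the beam.


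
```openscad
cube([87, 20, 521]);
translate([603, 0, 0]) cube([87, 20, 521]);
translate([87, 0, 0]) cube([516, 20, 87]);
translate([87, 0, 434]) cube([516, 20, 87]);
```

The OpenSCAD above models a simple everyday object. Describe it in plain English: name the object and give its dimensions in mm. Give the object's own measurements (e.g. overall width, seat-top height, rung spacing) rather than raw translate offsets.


A rectangular picture frame lying in the x–z plane (depth along y). The opening is 516 mm wide (x) by 347 mm tall (z), surrounded by a border 87 mm wide on all four sides. The frame is 20 mm deep and is made of two full-height vertical stiles with two horizontal rails fitted between them.


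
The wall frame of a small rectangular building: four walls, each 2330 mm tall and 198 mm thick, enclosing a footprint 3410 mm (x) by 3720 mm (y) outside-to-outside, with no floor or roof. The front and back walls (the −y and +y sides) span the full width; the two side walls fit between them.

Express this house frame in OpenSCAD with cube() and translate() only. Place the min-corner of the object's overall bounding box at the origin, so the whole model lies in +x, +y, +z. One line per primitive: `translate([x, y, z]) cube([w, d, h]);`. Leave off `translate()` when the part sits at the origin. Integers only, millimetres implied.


cube([3410, 198, 2330]);
translate([0, 3522, 0]) cube([3410, 198, 2330]);
translate([0, 198, 0]) cube([198, 3324, 2330]);
translate([3212, 198, 0]) cube([198, 3324, 2330]);


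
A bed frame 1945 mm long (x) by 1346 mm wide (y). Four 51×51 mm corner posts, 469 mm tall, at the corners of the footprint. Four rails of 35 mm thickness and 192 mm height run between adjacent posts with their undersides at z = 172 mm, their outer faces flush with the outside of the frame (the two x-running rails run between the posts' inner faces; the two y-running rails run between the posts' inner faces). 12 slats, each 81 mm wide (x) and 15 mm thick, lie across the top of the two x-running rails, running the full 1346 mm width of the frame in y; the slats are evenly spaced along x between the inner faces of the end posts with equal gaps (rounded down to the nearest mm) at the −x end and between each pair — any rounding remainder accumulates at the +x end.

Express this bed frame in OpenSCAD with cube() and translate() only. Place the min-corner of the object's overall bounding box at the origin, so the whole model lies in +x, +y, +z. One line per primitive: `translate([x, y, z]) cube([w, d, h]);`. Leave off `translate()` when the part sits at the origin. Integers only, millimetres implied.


cube([51, 51, 469]);
translate([0, 1295, 0]) cube([51, 51, 469]);
translate([1894, 0, 0]) cube([51, 51, 469]);
translate([1894, 1295, 0]) cube([51, 51, 469]);
translate([51, 0, 172]) cube([1843, 35, 192]);
translate([51, 1311, 172]) cube([1843, 35, 192]);
translate([0, 51, 172]) cube([35, 1244, 192]);
translate([1910, 51, 172]) cube([35, 1244, 192]);
translate([118, 0, 364]) cube([81, 1346, 15]);
translate([266, 0, 364]) cube([81, 1346, 15]);
translate([414, 0, 364]) cube([81, 1346, 15]);
translate([562, 0, 364]) cube([81, 1346, 15]);
translate([710, 0, 364]) cube([81, 1346, 15]);
translate([858, 0, 364]) cube([81, 1346, 15]);
translate([1006, 0, 364]) cube([81, 1346, 15]);
translate([1154, 0, 364]) cube([81, 1346, 15]);
translate([1302, 0, 364]) cube([81, 1346, 15]);
translate([1450, 0, 364]) cube([81, 1346, 15]);
translate([1598, 0, 364]) cube([81, 1346, 15]);
translate([1746, 0, 364]) cube([81, 1346, 15]);


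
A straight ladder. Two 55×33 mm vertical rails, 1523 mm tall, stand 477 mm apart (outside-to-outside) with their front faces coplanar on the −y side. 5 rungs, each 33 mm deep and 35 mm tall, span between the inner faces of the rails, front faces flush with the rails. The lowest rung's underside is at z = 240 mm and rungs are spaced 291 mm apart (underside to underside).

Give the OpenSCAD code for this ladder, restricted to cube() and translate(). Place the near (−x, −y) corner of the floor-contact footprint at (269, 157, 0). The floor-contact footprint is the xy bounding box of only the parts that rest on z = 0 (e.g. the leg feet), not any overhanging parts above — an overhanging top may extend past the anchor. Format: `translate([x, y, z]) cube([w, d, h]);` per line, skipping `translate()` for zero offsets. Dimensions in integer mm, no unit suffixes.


// rung span = 477 - 2*55 = 367
// rung[k] z = 240 + k*291
translate([269, 157, 0]) cube([55, 33, 1523]);
translate([691, 157, 0]) cube([55, 33, 1523]);
translate([324, 157, 240]) cube([367, 33, 35]);
translate([324, 157, 531]) cube([367, 33, 35]);
translate([324, 157, 822]) cube([367, 33, 35]);
translate([324, 157, 1113]) cube([367, 33, 35]);
translate([324, 157, 1404]) cube([367, 33, 35]);


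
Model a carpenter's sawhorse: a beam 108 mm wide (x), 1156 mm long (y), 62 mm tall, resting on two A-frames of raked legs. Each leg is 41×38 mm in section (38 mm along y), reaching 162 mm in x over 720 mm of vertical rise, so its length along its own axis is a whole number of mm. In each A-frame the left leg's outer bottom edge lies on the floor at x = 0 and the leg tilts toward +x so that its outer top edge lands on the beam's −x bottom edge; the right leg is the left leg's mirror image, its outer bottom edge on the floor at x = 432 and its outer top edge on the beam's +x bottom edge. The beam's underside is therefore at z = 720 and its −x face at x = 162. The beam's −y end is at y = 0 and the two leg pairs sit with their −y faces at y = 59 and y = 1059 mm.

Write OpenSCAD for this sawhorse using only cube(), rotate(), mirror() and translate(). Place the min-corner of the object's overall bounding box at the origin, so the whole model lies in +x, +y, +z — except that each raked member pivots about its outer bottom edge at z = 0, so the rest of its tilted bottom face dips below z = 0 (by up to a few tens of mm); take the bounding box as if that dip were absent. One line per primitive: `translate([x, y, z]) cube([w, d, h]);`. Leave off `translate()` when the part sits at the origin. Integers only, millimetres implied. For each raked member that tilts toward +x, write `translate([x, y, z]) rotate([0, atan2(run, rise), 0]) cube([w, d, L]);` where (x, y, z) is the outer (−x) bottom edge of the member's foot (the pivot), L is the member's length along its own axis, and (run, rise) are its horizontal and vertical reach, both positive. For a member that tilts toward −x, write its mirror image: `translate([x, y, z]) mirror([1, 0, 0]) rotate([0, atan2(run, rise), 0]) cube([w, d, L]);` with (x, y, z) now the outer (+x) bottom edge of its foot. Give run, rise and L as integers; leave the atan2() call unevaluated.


translate([162, 0, 720]) cube([108, 1156, 62]);
translate([0, 59, 0]) rotate([0, atan2(162, 720), 0]) cube([41, 38, 738]);
translate([432, 59, 0]) mirror([1, 0, 0]) rotate([0, atan2(162, 720), 0]) cube([41, 38, 738]);
translate([0, 1059, 0]) rotate([0, atan2(162, 720), 0]) cube([41, 38, 738]);
translate([432, 1059, 0]) mirror([1, 0, 0]) rotate([0, atan2(162, 720), 0]) cube([41, 38, 738]);


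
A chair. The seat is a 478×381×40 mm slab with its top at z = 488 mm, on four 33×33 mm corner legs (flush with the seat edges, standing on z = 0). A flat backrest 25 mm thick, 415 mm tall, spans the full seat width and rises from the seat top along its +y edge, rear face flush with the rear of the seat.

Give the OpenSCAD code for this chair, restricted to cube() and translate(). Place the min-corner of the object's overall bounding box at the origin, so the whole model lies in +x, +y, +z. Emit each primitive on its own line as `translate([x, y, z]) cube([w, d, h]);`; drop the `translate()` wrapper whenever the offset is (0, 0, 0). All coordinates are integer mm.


// leg_h = 488 - 40 = 448
translate([0, 0, 448]) cube([478, 381, 40]);
cube([33, 33, 448]);
translate([445, 0, 0]) cube([33, 33, 448]);
translate([0, 348, 0]) cube([33, 33, 448]);
translate([445, 348, 0]) cube([33, 33, 448]);
translate([0, 356, 488]) cube([478, 25, 415]);


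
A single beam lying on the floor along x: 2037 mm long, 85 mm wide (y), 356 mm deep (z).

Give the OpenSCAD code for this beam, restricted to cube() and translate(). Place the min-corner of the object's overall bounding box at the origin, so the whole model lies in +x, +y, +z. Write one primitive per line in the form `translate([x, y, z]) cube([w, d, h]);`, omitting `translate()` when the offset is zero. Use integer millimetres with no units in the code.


cube([2037, 85, 356]);


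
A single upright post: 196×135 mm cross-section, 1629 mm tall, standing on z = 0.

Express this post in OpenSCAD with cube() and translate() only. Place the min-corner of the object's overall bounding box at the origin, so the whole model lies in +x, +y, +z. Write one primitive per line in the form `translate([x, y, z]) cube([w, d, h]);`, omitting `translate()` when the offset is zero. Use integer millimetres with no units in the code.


cube([196, 135, 1629]);


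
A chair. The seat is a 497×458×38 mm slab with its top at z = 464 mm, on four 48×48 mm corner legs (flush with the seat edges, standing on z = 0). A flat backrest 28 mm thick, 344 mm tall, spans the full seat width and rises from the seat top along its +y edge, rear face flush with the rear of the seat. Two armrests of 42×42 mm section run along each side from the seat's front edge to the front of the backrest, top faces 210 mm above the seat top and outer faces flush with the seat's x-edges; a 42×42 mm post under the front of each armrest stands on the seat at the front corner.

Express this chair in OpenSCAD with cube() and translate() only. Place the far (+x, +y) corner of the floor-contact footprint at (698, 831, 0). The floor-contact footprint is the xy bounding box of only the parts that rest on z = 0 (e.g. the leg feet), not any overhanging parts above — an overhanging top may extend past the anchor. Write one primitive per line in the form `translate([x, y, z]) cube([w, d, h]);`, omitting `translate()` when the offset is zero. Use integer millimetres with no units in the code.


translate([201, 373, 426]) cube([497, 458, 38]);
translate([201, 373, 0]) cube([48, 48, 426]);
translate([650, 373, 0]) cube([48, 48, 426]);
translate([201, 783, 0]) cube([48, 48, 426]);
translate([650, 783, 0]) cube([48, 48, 426]);
translate([201, 803, 464]) cube([497, 28, 344]);
translate([201, 373, 632]) cube([42, 430, 42]);
translate([656, 373, 632]) cube([42, 430, 42]);
translate([201, 373, 464]) cube([42, 42, 168]);
translate([656, 373, 464]) cube([42, 42, 168]);


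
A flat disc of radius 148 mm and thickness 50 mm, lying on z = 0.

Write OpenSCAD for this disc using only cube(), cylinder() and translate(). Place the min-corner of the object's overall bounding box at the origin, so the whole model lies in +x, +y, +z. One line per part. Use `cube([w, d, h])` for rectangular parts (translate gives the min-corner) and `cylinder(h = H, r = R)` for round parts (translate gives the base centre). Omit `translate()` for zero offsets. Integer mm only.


translate([148, 148, 0]) cylinder(h = 50, r = 148);


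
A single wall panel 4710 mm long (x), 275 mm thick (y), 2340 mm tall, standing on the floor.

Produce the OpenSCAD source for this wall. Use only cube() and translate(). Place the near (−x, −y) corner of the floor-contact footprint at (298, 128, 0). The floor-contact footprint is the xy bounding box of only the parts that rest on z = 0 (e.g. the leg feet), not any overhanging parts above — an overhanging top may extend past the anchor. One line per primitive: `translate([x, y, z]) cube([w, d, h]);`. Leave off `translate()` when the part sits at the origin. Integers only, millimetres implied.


translate([298, 128, 0]) cube([4710, 275, 2340]);


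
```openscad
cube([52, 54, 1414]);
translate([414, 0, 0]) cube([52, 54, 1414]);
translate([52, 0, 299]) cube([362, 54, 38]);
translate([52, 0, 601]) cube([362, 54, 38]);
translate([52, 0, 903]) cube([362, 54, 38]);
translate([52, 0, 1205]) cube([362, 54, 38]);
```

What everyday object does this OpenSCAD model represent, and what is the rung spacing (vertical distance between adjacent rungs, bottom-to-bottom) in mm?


A ladder. The rung spacing is 302 mm.

Two tall 52×54 posts with 4 short bars between them — a ladder. Adjacent rungs sit at z = 299 and z = 601, so the spacing is 601 − 299 = 302 mm.


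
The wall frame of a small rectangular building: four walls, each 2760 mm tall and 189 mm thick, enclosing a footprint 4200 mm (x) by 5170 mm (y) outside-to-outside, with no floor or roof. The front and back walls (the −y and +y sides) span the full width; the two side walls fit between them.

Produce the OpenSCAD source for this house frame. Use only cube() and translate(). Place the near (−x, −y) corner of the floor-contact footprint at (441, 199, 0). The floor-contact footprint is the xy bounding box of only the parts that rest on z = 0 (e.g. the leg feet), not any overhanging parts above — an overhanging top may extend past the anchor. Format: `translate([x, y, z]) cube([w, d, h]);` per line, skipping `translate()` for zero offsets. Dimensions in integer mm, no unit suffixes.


translate([441, 199, 0]) cube([4200, 189, 2760]);
translate([441, 5180, 0]) cube([4200, 189, 2760]);
translate([441, 388, 0]) cube([189, 4792, 2760]);
translate([4452, 388, 0]) cube([189, 4792, 2760]);


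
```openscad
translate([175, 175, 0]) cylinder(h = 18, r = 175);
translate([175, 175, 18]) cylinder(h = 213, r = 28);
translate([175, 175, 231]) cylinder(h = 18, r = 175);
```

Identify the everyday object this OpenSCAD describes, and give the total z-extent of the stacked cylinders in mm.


A spool. The overall height is 249 mm.

Three coaxial cylinders, large–small–large — a spool. Two 18 mm flanges and a 213 mm core give 18 + 213 + 18 = 249 mm.


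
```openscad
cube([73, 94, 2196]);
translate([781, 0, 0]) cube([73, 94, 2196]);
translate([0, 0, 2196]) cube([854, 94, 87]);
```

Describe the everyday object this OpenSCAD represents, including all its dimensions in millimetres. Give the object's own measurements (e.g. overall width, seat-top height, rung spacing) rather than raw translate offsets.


A door frame. The clear opening is 708 mm wide and 2196 mm high. Two 73 mm wide jambs, 94 mm deep, stand either side of the opening from the floor to the top of the opening. A 87 mm thick head sits across the top of both jambs, spanning the full outside width of the frame.


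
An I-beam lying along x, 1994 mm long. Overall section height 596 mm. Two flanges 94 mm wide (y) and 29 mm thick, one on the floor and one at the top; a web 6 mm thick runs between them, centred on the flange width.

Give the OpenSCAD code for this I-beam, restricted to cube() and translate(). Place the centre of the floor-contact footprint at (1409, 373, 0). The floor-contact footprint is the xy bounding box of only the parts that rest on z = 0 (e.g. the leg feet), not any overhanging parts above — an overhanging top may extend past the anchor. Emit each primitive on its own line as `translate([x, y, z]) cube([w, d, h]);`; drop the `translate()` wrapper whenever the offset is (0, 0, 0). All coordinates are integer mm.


translate([412, 326, 0]) cube([1994, 94, 29]);
translate([412, 370, 29]) cube([1994, 6, 538]);
translate([412, 326, 567]) cube([1994, 94, 29]);


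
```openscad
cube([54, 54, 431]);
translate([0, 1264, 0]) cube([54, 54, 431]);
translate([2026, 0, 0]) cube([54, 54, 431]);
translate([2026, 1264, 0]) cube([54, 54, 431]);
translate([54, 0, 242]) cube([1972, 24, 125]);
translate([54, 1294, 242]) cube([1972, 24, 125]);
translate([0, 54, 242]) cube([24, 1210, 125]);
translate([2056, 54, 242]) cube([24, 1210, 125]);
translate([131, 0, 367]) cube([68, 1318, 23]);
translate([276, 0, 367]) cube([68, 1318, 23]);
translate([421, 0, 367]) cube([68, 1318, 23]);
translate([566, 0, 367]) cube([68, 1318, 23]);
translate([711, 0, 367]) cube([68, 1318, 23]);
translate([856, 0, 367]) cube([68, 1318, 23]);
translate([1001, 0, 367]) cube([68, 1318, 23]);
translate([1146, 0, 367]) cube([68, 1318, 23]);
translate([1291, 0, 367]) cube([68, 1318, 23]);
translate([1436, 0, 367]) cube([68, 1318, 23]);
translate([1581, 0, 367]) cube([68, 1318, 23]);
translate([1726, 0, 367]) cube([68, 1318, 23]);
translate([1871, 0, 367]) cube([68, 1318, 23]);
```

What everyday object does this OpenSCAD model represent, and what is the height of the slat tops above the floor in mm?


A bed frame. The slat-top height is 390 mm.

Four posts, four rails, and a row of slats — a bed frame. Slats sit on the rails at z = 242 + 125 = 367; with slat thickness 23, the top is 390 mm.


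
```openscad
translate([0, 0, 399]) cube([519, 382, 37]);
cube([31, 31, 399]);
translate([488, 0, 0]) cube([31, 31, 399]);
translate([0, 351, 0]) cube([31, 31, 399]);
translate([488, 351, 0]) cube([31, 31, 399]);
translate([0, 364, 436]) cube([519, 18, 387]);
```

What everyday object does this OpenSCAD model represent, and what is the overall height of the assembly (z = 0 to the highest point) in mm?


A chair. The overall height is 823 mm.

A slab on four corner posts with a tall panel at the back — a chair. The seat slab sits at z = 399 with thickness 37, and the 387 mm backrest starts at the seat top, so the overall height is 399 + 37 + 387 = 823 mm.


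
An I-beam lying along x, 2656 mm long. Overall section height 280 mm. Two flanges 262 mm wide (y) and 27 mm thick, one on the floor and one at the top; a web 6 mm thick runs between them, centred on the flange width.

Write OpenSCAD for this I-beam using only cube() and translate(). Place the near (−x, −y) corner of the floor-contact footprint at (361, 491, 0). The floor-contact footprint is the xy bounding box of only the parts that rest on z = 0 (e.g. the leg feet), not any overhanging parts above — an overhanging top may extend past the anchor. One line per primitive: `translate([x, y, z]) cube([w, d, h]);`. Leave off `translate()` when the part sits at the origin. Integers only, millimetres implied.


translate([361, 491, 0]) cube([2656, 262, 27]);
translate([361, 619, 27]) cube([2656, 6, 226]);
translate([361, 491, 253]) cube([2656, 262, 27]);


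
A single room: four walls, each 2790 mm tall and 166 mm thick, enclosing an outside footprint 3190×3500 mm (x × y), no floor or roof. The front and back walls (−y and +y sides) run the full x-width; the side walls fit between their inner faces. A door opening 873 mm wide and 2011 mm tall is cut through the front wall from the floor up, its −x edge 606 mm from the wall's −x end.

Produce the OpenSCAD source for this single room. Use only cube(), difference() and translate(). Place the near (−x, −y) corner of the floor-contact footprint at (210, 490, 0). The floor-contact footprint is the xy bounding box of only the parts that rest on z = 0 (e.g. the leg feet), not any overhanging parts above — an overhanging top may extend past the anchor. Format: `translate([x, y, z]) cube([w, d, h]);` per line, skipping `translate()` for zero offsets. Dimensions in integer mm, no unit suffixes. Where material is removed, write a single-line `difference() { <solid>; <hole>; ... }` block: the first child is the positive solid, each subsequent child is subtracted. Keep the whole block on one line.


difference() { translate([210, 490, 0]) cube([3190, 166, 2790]); translate([816, 490, 0]) cube([873, 166, 2011]); }
translate([210, 3824, 0]) cube([3190, 166, 2790]);
translate([210, 656, 0]) cube([166, 3168, 2790]);
translate([3234, 656, 0]) cube([166, 3168, 2790]);


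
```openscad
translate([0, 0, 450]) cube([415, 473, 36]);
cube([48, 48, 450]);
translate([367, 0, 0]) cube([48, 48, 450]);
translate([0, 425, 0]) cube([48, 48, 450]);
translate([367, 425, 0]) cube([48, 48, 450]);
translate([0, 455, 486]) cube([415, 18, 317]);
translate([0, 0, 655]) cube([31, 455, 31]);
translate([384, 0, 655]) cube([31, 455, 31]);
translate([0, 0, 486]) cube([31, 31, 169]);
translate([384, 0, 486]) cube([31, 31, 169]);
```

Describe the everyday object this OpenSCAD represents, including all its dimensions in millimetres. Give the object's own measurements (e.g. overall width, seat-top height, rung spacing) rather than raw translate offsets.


A chair. The seat is a 415×473×36 mm slab with its top at z = 486 mm, on four 48×48 mm corner legs (flush with the seat edges, standing on z = 0). A flat backrest 18 mm thick, 317 mm tall, spans the full seat width and rises from the seat top along its +y edge, rear face flush with the rear of the seat. Two armrests of 31×31 mm section run along each side from the seat's front edge to the front of the backrest, top faces 200 mm above the seat top and outer faces flush with the seat's x-edges; a 31×31 mm post under the front of each armrest stands on the seat at the front corner.


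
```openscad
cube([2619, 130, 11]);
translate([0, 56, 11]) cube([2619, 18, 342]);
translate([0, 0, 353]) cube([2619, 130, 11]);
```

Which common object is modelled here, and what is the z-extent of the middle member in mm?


An I-beam. The web height is 342 mm.

Two wide flanges with a thin centred web — an I-beam. Overall 364 mm minus two 11 mm flanges gives a web of 364 − 2·11 = 342 mm.


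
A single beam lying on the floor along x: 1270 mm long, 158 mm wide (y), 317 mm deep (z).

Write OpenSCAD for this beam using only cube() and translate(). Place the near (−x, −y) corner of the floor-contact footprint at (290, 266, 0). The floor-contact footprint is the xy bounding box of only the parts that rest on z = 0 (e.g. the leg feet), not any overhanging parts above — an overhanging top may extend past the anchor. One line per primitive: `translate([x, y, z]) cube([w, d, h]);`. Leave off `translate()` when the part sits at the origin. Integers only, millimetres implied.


translate([290, 266, 0]) cube([1270, 158, 317]);


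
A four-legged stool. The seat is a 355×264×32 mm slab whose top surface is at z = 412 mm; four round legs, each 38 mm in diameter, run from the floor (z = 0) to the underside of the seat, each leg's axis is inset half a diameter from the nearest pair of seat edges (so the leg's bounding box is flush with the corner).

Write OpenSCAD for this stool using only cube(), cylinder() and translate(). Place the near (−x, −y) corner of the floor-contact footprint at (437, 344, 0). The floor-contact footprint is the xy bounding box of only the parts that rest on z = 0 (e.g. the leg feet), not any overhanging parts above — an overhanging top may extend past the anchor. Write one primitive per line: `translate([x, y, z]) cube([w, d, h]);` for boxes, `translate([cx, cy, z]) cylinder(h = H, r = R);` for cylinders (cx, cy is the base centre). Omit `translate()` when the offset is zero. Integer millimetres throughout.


// leg_h = 412 - 32 = 380
translate([437, 344, 380]) cube([355, 264, 32]);
translate([456, 363, 0]) cylinder(h = 380, r = 19);
translate([773, 363, 0]) cylinder(h = 380, r = 19);
translate([456, 589, 0]) cylinder(h = 380, r = 19);
translate([773, 589, 0]) cylinder(h = 380, r = 19);


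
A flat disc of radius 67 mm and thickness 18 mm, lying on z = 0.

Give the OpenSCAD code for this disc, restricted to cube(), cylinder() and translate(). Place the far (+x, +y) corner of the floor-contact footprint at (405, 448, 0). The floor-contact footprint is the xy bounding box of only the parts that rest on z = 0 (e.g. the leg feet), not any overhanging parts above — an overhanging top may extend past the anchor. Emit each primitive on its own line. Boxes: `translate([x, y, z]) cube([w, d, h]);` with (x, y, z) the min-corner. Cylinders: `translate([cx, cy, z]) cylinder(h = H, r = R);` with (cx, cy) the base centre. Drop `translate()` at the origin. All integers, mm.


translate([338, 381, 0]) cylinder(h = 18, r = 67);


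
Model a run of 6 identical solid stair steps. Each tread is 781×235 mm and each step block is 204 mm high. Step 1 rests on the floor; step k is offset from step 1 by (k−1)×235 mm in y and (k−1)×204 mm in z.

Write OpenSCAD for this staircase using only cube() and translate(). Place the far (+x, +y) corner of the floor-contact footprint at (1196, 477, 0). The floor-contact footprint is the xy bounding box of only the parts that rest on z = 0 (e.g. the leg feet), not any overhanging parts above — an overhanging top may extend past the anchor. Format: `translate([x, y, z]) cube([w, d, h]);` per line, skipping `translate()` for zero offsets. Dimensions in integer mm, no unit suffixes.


translate([415, 242, 0]) cube([781, 235, 204]);
translate([415, 477, 204]) cube([781, 235, 204]);
translate([415, 712, 408]) cube([781, 235, 204]);
translate([415, 947, 612]) cube([781, 235, 204]);
translate([415, 1182, 816]) cube([781, 235, 204]);
translate([415, 1417, 1020]) cube([781, 235, 204]);


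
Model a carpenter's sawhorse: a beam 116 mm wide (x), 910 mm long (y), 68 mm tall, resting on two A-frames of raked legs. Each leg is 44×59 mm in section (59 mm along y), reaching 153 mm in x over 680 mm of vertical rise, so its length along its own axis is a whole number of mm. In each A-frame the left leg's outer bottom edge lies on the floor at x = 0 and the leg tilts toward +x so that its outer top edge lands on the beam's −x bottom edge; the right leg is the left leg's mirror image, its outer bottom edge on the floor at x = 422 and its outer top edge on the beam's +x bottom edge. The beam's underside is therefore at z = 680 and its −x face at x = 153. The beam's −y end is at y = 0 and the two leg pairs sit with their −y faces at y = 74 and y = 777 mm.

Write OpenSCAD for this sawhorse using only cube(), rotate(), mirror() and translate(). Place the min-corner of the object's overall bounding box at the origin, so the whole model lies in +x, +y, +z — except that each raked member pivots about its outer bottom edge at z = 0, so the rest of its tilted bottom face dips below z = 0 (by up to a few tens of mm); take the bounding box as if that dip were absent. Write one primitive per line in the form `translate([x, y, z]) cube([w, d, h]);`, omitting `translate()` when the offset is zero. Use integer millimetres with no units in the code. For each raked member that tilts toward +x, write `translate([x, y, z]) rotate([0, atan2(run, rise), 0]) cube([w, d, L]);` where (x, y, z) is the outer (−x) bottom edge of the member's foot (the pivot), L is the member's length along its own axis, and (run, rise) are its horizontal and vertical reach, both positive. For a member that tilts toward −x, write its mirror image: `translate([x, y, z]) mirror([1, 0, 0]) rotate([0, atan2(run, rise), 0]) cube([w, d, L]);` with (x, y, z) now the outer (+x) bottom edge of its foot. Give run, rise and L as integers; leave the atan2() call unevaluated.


translate([153, 0, 680]) cube([116, 910, 68]);
translate([0, 74, 0]) rotate([0, atan2(153, 680), 0]) cube([44, 59, 697]);
translate([422, 74, 0]) mirror([1, 0, 0]) rotate([0, atan2(153, 680), 0]) cube([44, 59, 697]);
translate([0, 777, 0]) rotate([0, atan2(153, 680), 0]) cube([44, 59, 697]);
translate([422, 777, 0]) mirror([1, 0, 0]) rotate([0, atan2(153, 680), 0]) cube([44, 59, 697]);
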